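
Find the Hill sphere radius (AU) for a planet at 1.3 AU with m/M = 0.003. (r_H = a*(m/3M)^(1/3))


r_H = a * (m/3M)^(1/3) = 1.3 * (0.003/3)^(1/3) = 0.13

0.13 AU


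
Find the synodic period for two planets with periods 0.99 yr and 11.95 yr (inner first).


1/P_syn = |1/P1 - 1/P2| = |1/0.99 - 1/11.95| => P_syn = 1.0794

1.0794 years


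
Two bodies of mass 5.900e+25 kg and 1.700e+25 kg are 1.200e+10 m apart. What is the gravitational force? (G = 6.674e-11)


F = G*m1*m2/r^2 = 6.674e-11 * 5.900e+25 * 1.700e+25 / (1.200e+10)^2 = 6.674e-11 * 1.003e+51 / 1.440e+20 = 4.649e+20

4.649e+20 N


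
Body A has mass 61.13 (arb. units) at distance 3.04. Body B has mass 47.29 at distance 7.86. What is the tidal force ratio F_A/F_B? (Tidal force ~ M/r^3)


Ratio = (M1/r1^3) / (M2/r2^3) = (61.13/3.04^3) / (47.29/7.86^3) = 22.3425

22.3425


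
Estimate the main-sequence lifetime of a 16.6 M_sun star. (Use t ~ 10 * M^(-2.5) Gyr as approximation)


t = 10 * M^(-2.5) = 10 * 16.6^(-2.5) = 0.0089

0.0089 Gyr


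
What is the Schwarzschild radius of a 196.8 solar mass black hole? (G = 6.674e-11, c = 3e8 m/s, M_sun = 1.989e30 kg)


M = 196.8 * 1.989e30 kg = 3.914352e+32 kg. rs = 2GM/c^2 = 2 * 6.674e-11 * 3.914352e+32 / (3e8)^2 = 580541.8944

580541.8944 m


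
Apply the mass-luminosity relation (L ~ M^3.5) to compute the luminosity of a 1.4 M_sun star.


L/L_sun = (M/M_sun)^3.5 = 1.4^3.5 = 3.2467

3.2467 L_sun


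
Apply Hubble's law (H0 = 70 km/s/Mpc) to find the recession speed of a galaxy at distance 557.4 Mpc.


v = H0 * d = 70 * 557.4 = 39018.0

39018.0 km/s


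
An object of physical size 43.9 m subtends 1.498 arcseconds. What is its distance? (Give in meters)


D = size / theta_rad, theta_rad = 1.498 * pi/(180*3600) = 7.263e-06, D = 6.045e+06

6.045e+06 m


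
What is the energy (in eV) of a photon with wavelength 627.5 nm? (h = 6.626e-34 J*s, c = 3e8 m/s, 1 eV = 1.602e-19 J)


E = hc/lambda = 6.626e-34 * 3e8 / 6.275e-07 = 3.168e-19 J = 1.9774 eV

1.9774 eV


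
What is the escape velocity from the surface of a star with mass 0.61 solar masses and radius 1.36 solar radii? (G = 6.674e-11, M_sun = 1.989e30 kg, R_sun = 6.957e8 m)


M = 0.61 * 1.989e30 kg = 1.21329e+30 kg; R = 1.36 * 6.957e8 m = 9.46152e+08 m. v_esc = sqrt(2GM/R) = sqrt(2 * 6.674e-11 * 1.21329e+30 / 9.46152e+08) = 413723.2734

413723.2734 m/s


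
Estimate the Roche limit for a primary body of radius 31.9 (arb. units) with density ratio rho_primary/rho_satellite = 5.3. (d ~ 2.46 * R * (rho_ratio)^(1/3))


d_Roche = 2.46 * 31.9 * 5.3^(1/3) = 136.8205

136.8205


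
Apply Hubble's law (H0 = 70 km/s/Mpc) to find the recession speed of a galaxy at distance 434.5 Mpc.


v = H0 * d = 70 * 434.5 = 30415.0

30415.0 km/s


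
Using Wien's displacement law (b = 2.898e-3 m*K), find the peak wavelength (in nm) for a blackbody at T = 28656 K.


lam_max = b / T = 2.898e-3 / 28656 = 1.011e-07 m = 101.1307 nm

101.1307 nm


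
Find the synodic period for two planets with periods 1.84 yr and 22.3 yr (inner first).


1/P_syn = |1/P1 - 1/P2| = |1/1.84 - 1/22.3| => P_syn = 2.0055

2.0055 years


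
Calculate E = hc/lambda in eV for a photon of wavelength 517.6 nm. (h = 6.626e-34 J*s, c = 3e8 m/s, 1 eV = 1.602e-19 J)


E = hc/lambda = 6.626e-34 * 3e8 / 5.176e-07 = 3.840e-19 J = 2.3973 eV

2.3973 eV


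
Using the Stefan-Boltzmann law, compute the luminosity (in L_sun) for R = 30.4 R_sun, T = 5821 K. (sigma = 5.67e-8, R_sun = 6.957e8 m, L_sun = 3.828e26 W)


R = 30.4 * 6.957e8 m = 2.114928e+10 m. L = 4*pi*R^2*sigma*T^4 = 4*pi*(2.114928e+10)^2 * 5.67e-8 * 5821^4 = 3.659101815e+29 W. L/L_sun = 3.659101815e+29 / 3.828e26 = 955.8782

955.8782 L_sun


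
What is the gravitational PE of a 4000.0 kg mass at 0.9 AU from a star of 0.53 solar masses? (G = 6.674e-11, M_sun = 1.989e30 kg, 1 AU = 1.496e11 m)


M = 0.53 * 1.989e30 kg = 1.05417e+30 kg; r = 0.9 AU * 1.496e11 m/AU = 1.3464e+11 m. U = -GM*m/r = -(6.674e-11 * 1.05417e+30 * 4000.0) / 1.3464e+11 = -2.090e+12

-2.090e+12 J


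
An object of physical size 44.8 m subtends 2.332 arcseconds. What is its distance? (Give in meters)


D = size / theta_rad, theta_rad = 2.332 * pi/(180*3600) = 1.131e-05, D = 3.963e+06

3.963e+06 m


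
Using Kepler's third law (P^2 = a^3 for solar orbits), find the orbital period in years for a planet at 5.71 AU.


P = a^(3/2) = 5.71^1.5 = 13.6444

13.6444 years


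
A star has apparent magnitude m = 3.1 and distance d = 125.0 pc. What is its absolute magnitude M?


M = m - 5*log10(d) + 5 = 3.1 - 5*log10(125.0) + 5 = -2.3846

-2.3846


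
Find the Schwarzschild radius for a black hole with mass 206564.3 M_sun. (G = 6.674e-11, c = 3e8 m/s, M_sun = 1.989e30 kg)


M = 206564.3 * 1.989e30 kg = 4.108563927e+35 kg. rs = 2GM/c^2 = 2 * 6.674e-11 * 4.108563927e+35 / (3e8)^2 = 6.093e+08

6.093e+08 m


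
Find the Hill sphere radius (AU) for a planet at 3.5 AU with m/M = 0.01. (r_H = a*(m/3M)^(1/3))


r_H = a * (m/3M)^(1/3) = 3.5 * (0.01/3)^(1/3) = 0.5228

0.5228 AU


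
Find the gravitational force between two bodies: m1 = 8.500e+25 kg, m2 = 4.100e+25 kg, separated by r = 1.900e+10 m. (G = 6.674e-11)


F = G*m1*m2/r^2 = 6.674e-11 * 8.500e+25 * 4.100e+25 / (1.900e+10)^2 = 6.674e-11 * 3.485e+51 / 3.610e+20 = 6.443e+20

6.443e+20 N


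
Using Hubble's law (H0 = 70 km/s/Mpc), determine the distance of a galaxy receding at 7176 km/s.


d = v / H0 = 7176 / 70 = 102.5143

102.5143 Mpc


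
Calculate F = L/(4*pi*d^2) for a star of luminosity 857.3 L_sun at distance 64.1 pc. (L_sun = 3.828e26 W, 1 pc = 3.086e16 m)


F = L / (4*pi*d^2) = 3.282e+29 / (4*pi*(1.978e+18)^2) = 6.674e-09

6.674e-09 W/m^2


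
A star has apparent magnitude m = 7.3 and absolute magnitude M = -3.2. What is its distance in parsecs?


d = 10^((m - M + 5)/5) = 10^((7.3 - -3.2 + 5)/5) = 1258.9254

1258.9254 pc


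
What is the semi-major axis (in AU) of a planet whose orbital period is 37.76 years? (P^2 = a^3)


a = P^(2/3) = 37.76^(2/3) = 11.2552

11.2552 AU


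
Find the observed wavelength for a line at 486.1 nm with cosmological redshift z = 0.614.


lam_obs = lam_emit * (1 + z) = 486.1 * (1 + 0.614) = 784.5654

784.5654 nm


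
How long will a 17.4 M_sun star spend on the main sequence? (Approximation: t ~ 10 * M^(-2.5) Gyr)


t = 10 * M^(-2.5) = 10 * 17.4^(-2.5) = 0.0079

0.0079 Gyr


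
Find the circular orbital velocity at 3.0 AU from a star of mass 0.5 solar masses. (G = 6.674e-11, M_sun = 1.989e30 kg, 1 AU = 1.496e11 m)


v = sqrt(GM/r) = sqrt(6.674e-11 * 9.945e+29 / 4.488e+11) = 12160.9939

12160.9939 m/s


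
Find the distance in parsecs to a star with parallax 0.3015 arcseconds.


d = 1/p = 1/0.3015 = 3.3167

3.3167 pc


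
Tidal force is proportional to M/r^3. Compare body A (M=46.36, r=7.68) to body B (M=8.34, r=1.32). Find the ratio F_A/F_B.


Ratio = (M1/r1^3) / (M2/r2^3) = (46.36/7.68^3) / (8.34/1.32^3) = 0.0282

0.0282


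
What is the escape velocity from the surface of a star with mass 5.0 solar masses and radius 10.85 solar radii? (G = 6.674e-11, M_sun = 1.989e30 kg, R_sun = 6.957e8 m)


M = 5.0 * 1.989e30 kg = 9.945e+30 kg; R = 10.85 * 6.957e8 m = 7.548345e+09 m. v_esc = sqrt(2GM/R) = sqrt(2 * 6.674e-11 * 9.945e+30 / 7.548345e+09) = 419357.7003

419357.7003 m/s


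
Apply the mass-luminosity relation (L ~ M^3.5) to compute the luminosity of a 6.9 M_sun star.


L/L_sun = (M/M_sun)^3.5 = 6.9^3.5 = 862.9225

862.9225 L_sun


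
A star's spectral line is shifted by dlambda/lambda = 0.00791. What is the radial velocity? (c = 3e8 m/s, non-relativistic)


v = (dlambda/lambda) * c = 0.00791 * 3e8 = 2.373e+06

2.373e+06 m/s


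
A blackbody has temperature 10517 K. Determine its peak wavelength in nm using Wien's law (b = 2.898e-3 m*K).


lam_max = b / T = 2.898e-3 / 10517 = 2.756e-07 m = 275.5539 nm

275.5539 nm


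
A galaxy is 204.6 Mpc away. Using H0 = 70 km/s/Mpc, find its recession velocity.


v = H0 * d = 70 * 204.6 = 14322.0

14322.0 km/s


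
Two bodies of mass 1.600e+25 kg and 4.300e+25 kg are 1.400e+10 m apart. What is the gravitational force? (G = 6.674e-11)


F = G*m1*m2/r^2 = 6.674e-11 * 1.600e+25 * 4.300e+25 / (1.400e+10)^2 = 6.674e-11 * 6.880e+50 / 1.960e+20 = 2.343e+20

2.343e+20 N


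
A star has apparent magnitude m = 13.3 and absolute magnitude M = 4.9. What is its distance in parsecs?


d = 10^((m - M + 5)/5) = 10^((13.3 - 4.9 + 5)/5) = 478.6301

478.6301 pc


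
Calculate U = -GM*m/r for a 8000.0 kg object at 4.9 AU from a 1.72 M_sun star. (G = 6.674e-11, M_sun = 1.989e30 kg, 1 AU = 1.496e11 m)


M = 1.72 * 1.989e30 kg = 3.42108e+30 kg; r = 4.9 AU * 1.496e11 m/AU = 7.3304e+11 m. U = -GM*m/r = -(6.674e-11 * 3.42108e+30 * 8000.0) / 7.3304e+11 = -2.492e+12

-2.492e+12 J


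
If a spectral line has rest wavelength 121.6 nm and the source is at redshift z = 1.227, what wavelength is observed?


lam_obs = lam_emit * (1 + z) = 121.6 * (1 + 1.227) = 270.8032

270.8032 nm


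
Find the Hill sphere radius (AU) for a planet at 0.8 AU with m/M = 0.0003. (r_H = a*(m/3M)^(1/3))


r_H = a * (m/3M)^(1/3) = 0.8 * (0.0003/3)^(1/3) = 0.0371

0.0371 AU


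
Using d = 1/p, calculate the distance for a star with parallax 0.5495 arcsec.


d = 1/p = 1/0.5495 = 1.8198

1.8198 pc


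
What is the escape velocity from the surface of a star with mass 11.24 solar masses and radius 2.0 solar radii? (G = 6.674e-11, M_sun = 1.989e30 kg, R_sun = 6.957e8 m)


M = 11.24 * 1.989e30 kg = 2.235636e+31 kg; R = 2.0 * 6.957e8 m = 1.3914e+09 m. v_esc = sqrt(2GM/R) = sqrt(2 * 6.674e-11 * 2.235636e+31 / 1.3914e+09) = 1.464e+06

1.464e+06 m/s


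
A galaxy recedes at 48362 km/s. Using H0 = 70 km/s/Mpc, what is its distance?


d = v / H0 = 48362 / 70 = 690.8857

690.8857 Mpc


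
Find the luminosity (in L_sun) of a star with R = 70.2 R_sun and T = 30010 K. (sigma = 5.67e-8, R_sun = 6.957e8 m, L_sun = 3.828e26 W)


R = 70.2 * 6.957e8 m = 4.883814e+10 m. L = 4*pi*R^2*sigma*T^4 = 4*pi*(4.883814e+10)^2 * 5.67e-8 * 30010^4 = 1.378399591e+33 W. L/L_sun = 1.378399591e+33 / 3.828e26 = 3.601e+06

3.601e+06 L_sun


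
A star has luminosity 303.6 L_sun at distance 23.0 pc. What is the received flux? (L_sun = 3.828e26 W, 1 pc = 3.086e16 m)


F = L / (4*pi*d^2) = 1.162e+29 / (4*pi*(7.098e+17)^2) = 1.836e-08

1.836e-08 W/m^2


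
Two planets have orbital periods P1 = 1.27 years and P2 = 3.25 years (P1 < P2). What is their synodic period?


1/P_syn = |1/P1 - 1/P2| = |1/1.27 - 1/3.25| => P_syn = 2.0846

2.0846 years


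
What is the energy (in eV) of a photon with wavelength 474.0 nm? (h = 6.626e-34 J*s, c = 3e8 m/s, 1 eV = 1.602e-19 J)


E = hc/lambda = 6.626e-34 * 3e8 / 4.740e-07 = 4.194e-19 J = 2.6178 eV

2.6178 eV


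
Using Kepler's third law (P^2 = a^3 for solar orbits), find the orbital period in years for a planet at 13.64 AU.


P = a^(3/2) = 13.64^1.5 = 50.3758

50.3758 years


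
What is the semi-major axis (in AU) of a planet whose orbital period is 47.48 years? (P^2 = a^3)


a = P^(2/3) = 47.48^(2/3) = 13.1121

13.1121 AU


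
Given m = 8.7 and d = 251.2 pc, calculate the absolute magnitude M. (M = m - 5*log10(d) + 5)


M = m - 5*log10(d) + 5 = 8.7 - 5*log10(251.2) + 5 = 1.6999

1.6999


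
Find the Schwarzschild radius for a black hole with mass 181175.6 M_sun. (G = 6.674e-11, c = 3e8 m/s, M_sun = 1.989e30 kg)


M = 181175.6 * 1.989e30 kg = 3.603582684e+35 kg. rs = 2GM/c^2 = 2 * 6.674e-11 * 3.603582684e+35 / (3e8)^2 = 5.345e+08

5.345e+08 m


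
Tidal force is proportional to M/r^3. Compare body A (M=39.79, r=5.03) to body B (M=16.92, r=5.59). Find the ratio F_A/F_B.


Ratio = (M1/r1^3) / (M2/r2^3) = (39.79/5.03^3) / (16.92/5.59^3) = 3.2278

3.2278


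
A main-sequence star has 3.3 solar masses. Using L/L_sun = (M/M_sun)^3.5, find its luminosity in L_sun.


L/L_sun = (M/M_sun)^3.5 = 3.3^3.5 = 65.2828

65.2828 L_sun


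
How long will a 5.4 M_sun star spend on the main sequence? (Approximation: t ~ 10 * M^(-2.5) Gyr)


t = 10 * M^(-2.5) = 10 * 5.4^(-2.5) = 0.1476

0.1476 Gyr


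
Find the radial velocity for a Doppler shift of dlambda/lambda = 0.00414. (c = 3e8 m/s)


v = (dlambda/lambda) * c = 0.00414 * 3e8 = 1.242e+06

1.242e+06 m/s


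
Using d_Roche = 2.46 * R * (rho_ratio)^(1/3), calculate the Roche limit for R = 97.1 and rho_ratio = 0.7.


d_Roche = 2.46 * 97.1 * 0.7^(1/3) = 212.0901

212.0901


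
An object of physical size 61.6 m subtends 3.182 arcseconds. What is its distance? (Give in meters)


D = size / theta_rad, theta_rad = 3.182 * pi/(180*3600) = 1.543e-05, D = 3.993e+06

3.993e+06 m


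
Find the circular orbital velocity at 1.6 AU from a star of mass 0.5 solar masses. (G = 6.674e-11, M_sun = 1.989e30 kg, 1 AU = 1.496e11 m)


v = sqrt(GM/r) = sqrt(6.674e-11 * 9.945e+29 / 2.394e+11) = 16652.1267

16652.1267 m/s


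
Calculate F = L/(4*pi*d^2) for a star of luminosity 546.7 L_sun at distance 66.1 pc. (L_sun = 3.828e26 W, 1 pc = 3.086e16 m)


F = L / (4*pi*d^2) = 2.093e+29 / (4*pi*(2.040e+18)^2) = 4.002e-09

4.002e-09 W/m^2


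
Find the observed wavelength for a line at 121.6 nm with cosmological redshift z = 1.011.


lam_obs = lam_emit * (1 + z) = 121.6 * (1 + 1.011) = 244.5376

244.5376 nm


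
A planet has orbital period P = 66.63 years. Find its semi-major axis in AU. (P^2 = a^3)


a = P^(2/3) = 66.63^(2/3) = 16.4354

16.4354 AU


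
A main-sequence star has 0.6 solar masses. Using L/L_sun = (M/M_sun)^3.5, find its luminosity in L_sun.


L/L_sun = (M/M_sun)^3.5 = 0.6^3.5 = 0.1673

0.1673 L_sun


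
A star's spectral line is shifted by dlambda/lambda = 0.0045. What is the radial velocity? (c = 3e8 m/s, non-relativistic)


v = (dlambda/lambda) * c = 0.0045 * 3e8 = 1.350e+06

1.350e+06 m/s


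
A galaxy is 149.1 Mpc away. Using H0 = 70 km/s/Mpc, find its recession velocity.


v = H0 * d = 70 * 149.1 = 10437.0

10437.0 km/s


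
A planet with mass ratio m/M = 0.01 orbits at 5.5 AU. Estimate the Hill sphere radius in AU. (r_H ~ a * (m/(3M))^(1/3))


r_H = a * (m/3M)^(1/3) = 5.5 * (0.01/3)^(1/3) = 0.8216

0.8216 AU


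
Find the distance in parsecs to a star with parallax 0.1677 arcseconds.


d = 1/p = 1/0.1677 = 5.963

5.963 pc


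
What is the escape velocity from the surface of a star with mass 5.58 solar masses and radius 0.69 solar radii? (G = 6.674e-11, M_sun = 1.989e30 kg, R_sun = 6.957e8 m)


M = 5.58 * 1.989e30 kg = 1.109862e+31 kg; R = 0.69 * 6.957e8 m = 4.80033e+08 m. v_esc = sqrt(2GM/R) = sqrt(2 * 6.674e-11 * 1.109862e+31 / 4.80033e+08) = 1.757e+06

1.757e+06 m/s


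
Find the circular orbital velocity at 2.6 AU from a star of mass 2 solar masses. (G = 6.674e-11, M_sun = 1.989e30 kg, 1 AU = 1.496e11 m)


v = sqrt(GM/r) = sqrt(6.674e-11 * 3.978e+30 / 3.890e+11) = 26126.0059

26126.0059 m/s


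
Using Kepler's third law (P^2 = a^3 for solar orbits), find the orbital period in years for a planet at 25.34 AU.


P = a^(3/2) = 25.34^1.5 = 127.5587

127.5587 years


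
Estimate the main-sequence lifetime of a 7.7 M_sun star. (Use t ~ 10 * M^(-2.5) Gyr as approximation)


t = 10 * M^(-2.5) = 10 * 7.7^(-2.5) = 0.0608

0.0608 Gyr


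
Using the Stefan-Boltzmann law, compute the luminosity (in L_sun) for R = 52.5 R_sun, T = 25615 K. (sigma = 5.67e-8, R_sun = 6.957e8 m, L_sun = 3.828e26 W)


R = 52.5 * 6.957e8 m = 3.652425e+10 m. L = 4*pi*R^2*sigma*T^4 = 4*pi*(3.652425e+10)^2 * 5.67e-8 * 25615^4 = 4.091975053e+32 W. L/L_sun = 4.091975053e+32 / 3.828e26 = 1.069e+06

1.069e+06 L_sun


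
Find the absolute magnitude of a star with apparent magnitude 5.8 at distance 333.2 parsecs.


M = m - 5*log10(d) + 5 = 5.8 - 5*log10(333.2) + 5 = -1.8135

-1.8135


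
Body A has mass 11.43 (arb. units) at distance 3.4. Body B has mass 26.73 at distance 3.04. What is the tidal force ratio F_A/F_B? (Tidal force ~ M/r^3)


Ratio = (M1/r1^3) / (M2/r2^3) = (11.43/3.4^3) / (26.73/3.04^3) = 0.3057

0.3057


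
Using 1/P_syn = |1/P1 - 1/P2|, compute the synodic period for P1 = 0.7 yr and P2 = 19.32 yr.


1/P_syn = |1/P1 - 1/P2| = |1/0.7 - 1/19.32| => P_syn = 0.7263

0.7263 years


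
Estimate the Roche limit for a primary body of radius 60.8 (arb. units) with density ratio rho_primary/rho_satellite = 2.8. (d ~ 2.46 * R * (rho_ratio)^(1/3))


d_Roche = 2.46 * 60.8 * 2.8^(1/3) = 210.8101

210.8101


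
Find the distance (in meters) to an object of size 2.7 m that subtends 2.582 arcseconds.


D = size / theta_rad, theta_rad = 2.582 * pi/(180*3600) = 1.252e-05, D = 215691.3156

215691.3156 m


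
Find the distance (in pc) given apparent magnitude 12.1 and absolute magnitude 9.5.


d = 10^((m - M + 5)/5) = 10^((12.1 - 9.5 + 5)/5) = 33.1131

33.1131 pc


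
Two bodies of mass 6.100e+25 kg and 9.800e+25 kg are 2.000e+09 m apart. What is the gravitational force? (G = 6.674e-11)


F = G*m1*m2/r^2 = 6.674e-11 * 6.100e+25 * 9.800e+25 / (2.000e+09)^2 = 6.674e-11 * 5.978e+51 / 4.000e+18 = 9.974e+22

9.974e+22 N


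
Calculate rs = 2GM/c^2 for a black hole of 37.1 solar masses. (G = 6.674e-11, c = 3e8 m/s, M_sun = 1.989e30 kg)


M = 37.1 * 1.989e30 kg = 7.37919e+31 kg. rs = 2GM/c^2 = 2 * 6.674e-11 * 7.37919e+31 / (3e8)^2 = 109441.5868

109441.5868 m


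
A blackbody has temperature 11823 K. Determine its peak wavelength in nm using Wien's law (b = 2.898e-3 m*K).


lam_max = b / T = 2.898e-3 / 11823 = 2.451e-07 m = 245.1155 nm

245.1155 nm


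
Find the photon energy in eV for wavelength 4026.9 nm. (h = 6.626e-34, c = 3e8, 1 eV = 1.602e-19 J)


E = hc/lambda = 6.626e-34 * 3e8 / 4.027e-06 = 4.936e-20 J = 0.3081 eV

0.3081 eV


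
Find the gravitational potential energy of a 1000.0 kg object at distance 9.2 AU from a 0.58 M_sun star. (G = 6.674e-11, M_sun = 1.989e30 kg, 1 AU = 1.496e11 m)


M = 0.58 * 1.989e30 kg = 1.15362e+30 kg; r = 9.2 AU * 1.496e11 m/AU = 1.37632e+12 m. U = -GM*m/r = -(6.674e-11 * 1.15362e+30 * 1000.0) / 1.37632e+12 = -5.594e+10

-5.594e+10 J


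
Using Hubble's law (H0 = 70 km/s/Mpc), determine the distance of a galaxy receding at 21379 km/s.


d = v / H0 = 21379 / 70 = 305.4143

305.4143 Mpc


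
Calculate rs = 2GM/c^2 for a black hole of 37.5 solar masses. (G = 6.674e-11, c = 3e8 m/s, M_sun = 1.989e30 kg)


M = 37.5 * 1.989e30 kg = 7.45875e+31 kg. rs = 2GM/c^2 = 2 * 6.674e-11 * 7.45875e+31 / (3e8)^2 = 110621.55

110621.55 m


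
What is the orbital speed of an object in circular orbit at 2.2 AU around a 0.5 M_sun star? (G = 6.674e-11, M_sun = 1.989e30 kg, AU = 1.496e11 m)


v = sqrt(GM/r) = sqrt(6.674e-11 * 9.945e+29 / 3.291e+11) = 14200.9814

14200.9814 m/s


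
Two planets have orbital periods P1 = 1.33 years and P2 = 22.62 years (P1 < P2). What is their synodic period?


1/P_syn = |1/P1 - 1/P2| = |1/1.33 - 1/22.62| => P_syn = 1.4131

1.4131 years


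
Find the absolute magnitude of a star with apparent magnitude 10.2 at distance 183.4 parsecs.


M = m - 5*log10(d) + 5 = 10.2 - 5*log10(183.4) + 5 = 3.883

3.883


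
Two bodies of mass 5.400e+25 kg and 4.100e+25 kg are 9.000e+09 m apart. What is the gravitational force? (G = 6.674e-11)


F = G*m1*m2/r^2 = 6.674e-11 * 5.400e+25 * 4.100e+25 / (9.000e+09)^2 = 6.674e-11 * 2.214e+51 / 8.100e+19 = 1.824e+21

1.824e+21 N


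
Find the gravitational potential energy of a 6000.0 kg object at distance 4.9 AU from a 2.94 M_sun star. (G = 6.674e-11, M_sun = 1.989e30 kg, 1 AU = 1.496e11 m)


M = 2.94 * 1.989e30 kg = 5.84766e+30 kg; r = 4.9 AU * 1.496e11 m/AU = 7.3304e+11 m. U = -GM*m/r = -(6.674e-11 * 5.84766e+30 * 6000.0) / 7.3304e+11 = -3.194e+12

-3.194e+12 J


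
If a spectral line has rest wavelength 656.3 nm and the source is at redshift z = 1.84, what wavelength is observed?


lam_obs = lam_emit * (1 + z) = 656.3 * (1 + 1.84) = 1863.892

1863.892 nm


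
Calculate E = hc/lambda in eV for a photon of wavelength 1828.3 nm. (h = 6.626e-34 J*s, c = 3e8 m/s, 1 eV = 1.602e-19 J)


E = hc/lambda = 6.626e-34 * 3e8 / 1.828e-06 = 1.087e-19 J = 0.6787 eV

0.6787 eV


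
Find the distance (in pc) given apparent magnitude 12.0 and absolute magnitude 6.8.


d = 10^((m - M + 5)/5) = 10^((12.0 - 6.8 + 5)/5) = 109.6478

109.6478 pc


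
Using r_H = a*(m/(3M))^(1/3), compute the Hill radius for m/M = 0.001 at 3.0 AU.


r_H = a * (m/3M)^(1/3) = 3.0 * (0.001/3)^(1/3) = 0.208

0.208 AU


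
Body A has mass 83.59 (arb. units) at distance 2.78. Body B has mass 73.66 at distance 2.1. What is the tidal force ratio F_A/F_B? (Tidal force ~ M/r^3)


Ratio = (M1/r1^3) / (M2/r2^3) = (83.59/2.78^3) / (73.66/2.1^3) = 0.4892

0.4892


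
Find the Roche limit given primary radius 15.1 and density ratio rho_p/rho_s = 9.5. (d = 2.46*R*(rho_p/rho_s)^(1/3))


d_Roche = 2.46 * 15.1 * 9.5^(1/3) = 78.672

78.672


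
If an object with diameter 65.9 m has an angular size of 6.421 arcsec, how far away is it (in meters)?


D = size / theta_rad, theta_rad = 6.421 * pi/(180*3600) = 3.113e-05, D = 2.117e+06

2.117e+06 m


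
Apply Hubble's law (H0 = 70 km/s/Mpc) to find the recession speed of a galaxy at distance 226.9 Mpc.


v = H0 * d = 70 * 226.9 = 15883.0

15883.0 km/s


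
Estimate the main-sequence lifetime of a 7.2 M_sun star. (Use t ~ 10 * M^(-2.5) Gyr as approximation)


t = 10 * M^(-2.5) = 10 * 7.2^(-2.5) = 0.0719

0.0719 Gyr


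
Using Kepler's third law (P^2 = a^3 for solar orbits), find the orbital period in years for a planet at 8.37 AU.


P = a^(3/2) = 8.37^1.5 = 24.2152

24.2152 years


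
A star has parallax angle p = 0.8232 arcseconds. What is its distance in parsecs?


d = 1/p = 1/0.8232 = 1.2148

1.2148 pc


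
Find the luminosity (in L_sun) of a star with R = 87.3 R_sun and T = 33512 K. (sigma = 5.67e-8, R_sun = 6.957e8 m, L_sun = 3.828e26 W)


R = 87.3 * 6.957e8 m = 6.073461e+10 m. L = 4*pi*R^2*sigma*T^4 = 4*pi*(6.073461e+10)^2 * 5.67e-8 * 33512^4 = 3.31487233e+33 W. L/L_sun = 3.31487233e+33 / 3.828e26 = 8.660e+06

8.660e+06 L_sun


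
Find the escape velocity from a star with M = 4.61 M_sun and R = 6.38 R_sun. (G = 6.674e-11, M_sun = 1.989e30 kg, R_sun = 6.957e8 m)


M = 4.61 * 1.989e30 kg = 9.16929e+30 kg; R = 6.38 * 6.957e8 m = 4.438566e+09 m. v_esc = sqrt(2GM/R) = sqrt(2 * 6.674e-11 * 9.16929e+30 / 4.438566e+09) = 525115.2274

525115.2274 m/s


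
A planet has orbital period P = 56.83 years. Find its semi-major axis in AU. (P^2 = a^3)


a = P^(2/3) = 56.83^(2/3) = 14.7815

14.7815 AU


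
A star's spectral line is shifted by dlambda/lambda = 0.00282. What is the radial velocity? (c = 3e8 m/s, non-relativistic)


v = (dlambda/lambda) * c = 0.00282 * 3e8 = 846000.0

846000.0 m/s


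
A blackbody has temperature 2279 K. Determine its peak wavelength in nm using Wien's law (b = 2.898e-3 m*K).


lam_max = b / T = 2.898e-3 / 2279 = 1.272e-06 m = 1271.6104 nm

1271.6104 nm


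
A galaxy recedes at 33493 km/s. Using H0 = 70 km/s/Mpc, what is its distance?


d = v / H0 = 33493 / 70 = 478.4714

478.4714 Mpc


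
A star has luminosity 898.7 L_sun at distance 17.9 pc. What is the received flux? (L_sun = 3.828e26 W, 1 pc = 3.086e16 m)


F = L / (4*pi*d^2) = 3.440e+29 / (4*pi*(5.524e+17)^2) = 8.972e-08

8.972e-08 W/m^2


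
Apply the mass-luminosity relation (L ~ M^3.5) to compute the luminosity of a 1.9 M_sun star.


L/L_sun = (M/M_sun)^3.5 = 1.9^3.5 = 9.4545

9.4545 L_sun


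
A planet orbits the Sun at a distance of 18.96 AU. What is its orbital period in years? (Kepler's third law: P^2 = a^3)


P = a^(3/2) = 18.96^1.5 = 82.5577

82.5577 years


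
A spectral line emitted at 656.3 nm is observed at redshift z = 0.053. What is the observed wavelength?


lam_obs = lam_emit * (1 + z) = 656.3 * (1 + 0.053) = 691.0839

691.0839 nm


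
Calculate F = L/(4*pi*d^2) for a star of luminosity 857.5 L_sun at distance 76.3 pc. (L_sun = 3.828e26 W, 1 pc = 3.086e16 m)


F = L / (4*pi*d^2) = 3.283e+29 / (4*pi*(2.355e+18)^2) = 4.711e-09

4.711e-09 W/m^2


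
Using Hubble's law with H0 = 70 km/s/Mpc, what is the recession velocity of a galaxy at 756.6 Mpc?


v = H0 * d = 70 * 756.6 = 52962.0

52962.0 km/s


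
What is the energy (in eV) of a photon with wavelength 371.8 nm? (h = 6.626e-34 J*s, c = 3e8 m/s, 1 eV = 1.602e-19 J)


E = hc/lambda = 6.626e-34 * 3e8 / 3.718e-07 = 5.346e-19 J = 3.3373 eV

3.3373 eV


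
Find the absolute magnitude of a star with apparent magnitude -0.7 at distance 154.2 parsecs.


M = m - 5*log10(d) + 5 = -0.7 - 5*log10(154.2) + 5 = -6.6404

-6.6404


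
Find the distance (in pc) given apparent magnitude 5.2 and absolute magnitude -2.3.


d = 10^((m - M + 5)/5) = 10^((5.2 - -2.3 + 5)/5) = 316.2278

316.2278 pc


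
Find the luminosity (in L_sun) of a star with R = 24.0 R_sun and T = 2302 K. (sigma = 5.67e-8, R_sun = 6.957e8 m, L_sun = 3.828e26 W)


R = 24.0 * 6.957e8 m = 1.66968e+10 m. L = 4*pi*R^2*sigma*T^4 = 4*pi*(1.66968e+10)^2 * 5.67e-8 * 2302^4 = 5.578028003e+27 W. L/L_sun = 5.578028003e+27 / 3.828e26 = 14.5717

14.5717 L_sun


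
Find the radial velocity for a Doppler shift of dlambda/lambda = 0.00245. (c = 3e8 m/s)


v = (dlambda/lambda) * c = 0.00245 * 3e8 = 735000.0

735000.0 m/s


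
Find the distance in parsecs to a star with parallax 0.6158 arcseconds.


d = 1/p = 1/0.6158 = 1.6239

1.6239 pc


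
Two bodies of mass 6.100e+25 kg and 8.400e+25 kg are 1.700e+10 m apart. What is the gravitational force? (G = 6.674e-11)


F = G*m1*m2/r^2 = 6.674e-11 * 6.100e+25 * 8.400e+25 / (1.700e+10)^2 = 6.674e-11 * 5.124e+51 / 2.890e+20 = 1.183e+21

1.183e+21 N


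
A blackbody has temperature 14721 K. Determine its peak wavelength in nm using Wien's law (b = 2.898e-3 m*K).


lam_max = b / T = 2.898e-3 / 14721 = 1.969e-07 m = 196.8616 nm

196.8616 nm


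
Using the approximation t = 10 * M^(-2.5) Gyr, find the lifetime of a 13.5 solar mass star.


t = 10 * M^(-2.5) = 10 * 13.5^(-2.5) = 0.0149

0.0149 Gyr


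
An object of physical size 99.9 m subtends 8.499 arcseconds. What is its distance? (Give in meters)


D = size / theta_rad, theta_rad = 8.499 * pi/(180*3600) = 4.120e-05, D = 2.425e+06

2.425e+06 m


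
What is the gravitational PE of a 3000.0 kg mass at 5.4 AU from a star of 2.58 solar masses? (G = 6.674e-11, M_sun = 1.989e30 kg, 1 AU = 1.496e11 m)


M = 2.58 * 1.989e30 kg = 5.13162e+30 kg; r = 5.4 AU * 1.496e11 m/AU = 8.0784e+11 m. U = -GM*m/r = -(6.674e-11 * 5.13162e+30 * 3000.0) / 8.0784e+11 = -1.272e+12

-1.272e+12 J


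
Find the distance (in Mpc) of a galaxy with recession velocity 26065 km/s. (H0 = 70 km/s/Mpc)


d = v / H0 = 26065 / 70 = 372.3571

372.3571 Mpc


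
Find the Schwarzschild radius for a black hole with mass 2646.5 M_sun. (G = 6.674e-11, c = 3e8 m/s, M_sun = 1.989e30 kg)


M = 2646.5 * 1.989e30 kg = 5.2638885e+33 kg. rs = 2GM/c^2 = 2 * 6.674e-11 * 5.2638885e+33 / (3e8)^2 = 7.807e+06

7.807e+06 m


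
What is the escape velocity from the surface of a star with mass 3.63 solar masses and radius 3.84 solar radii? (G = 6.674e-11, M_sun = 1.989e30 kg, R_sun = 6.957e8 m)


M = 3.63 * 1.989e30 kg = 7.22007e+30 kg; R = 3.84 * 6.957e8 m = 2.671488e+09 m. v_esc = sqrt(2GM/R) = sqrt(2 * 6.674e-11 * 7.22007e+30 / 2.671488e+09) = 600623.3186

600623.3186 m/s


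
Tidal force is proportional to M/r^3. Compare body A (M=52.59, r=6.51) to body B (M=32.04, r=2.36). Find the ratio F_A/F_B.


Ratio = (M1/r1^3) / (M2/r2^3) = (52.59/6.51^3) / (32.04/2.36^3) = 0.0782

0.0782


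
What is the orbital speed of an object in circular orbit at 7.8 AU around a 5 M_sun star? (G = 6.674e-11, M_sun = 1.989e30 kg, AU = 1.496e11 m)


v = sqrt(GM/r) = sqrt(6.674e-11 * 9.945e+30 / 1.167e+12) = 23849.6712

23849.6712 m/s


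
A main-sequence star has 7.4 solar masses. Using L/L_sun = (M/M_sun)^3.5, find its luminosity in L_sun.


L/L_sun = (M/M_sun)^3.5 = 7.4^3.5 = 1102.3285

1102.3285 L_sun


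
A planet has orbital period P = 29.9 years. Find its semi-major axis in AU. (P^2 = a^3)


a = P^(2/3) = 29.9^(2/3) = 9.6334

9.6334 AU


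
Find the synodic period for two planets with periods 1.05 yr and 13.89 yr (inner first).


1/P_syn = |1/P1 - 1/P2| = |1/1.05 - 1/13.89| => P_syn = 1.1359

1.1359 years


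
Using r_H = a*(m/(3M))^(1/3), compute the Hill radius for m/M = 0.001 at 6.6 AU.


r_H = a * (m/3M)^(1/3) = 6.6 * (0.001/3)^(1/3) = 0.4576

0.4576 AU


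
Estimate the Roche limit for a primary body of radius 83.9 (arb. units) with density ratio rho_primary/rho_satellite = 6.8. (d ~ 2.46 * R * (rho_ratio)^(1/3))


d_Roche = 2.46 * 83.9 * 6.8^(1/3) = 391.021

391.021


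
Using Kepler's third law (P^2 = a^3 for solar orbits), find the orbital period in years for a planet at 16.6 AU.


P = a^(3/2) = 16.6^1.5 = 67.6335

67.6335 years


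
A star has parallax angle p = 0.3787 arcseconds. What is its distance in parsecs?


d = 1/p = 1/0.3787 = 2.6406

2.6406 pc


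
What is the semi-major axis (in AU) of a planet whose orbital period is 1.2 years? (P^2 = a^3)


a = P^(2/3) = 1.2^(2/3) = 1.1292

1.1292 AU


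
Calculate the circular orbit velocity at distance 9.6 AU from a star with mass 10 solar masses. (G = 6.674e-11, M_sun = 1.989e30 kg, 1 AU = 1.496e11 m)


v = sqrt(GM/r) = sqrt(6.674e-11 * 1.989e+31 / 1.436e+12) = 30402.4848

30402.4848 m/s


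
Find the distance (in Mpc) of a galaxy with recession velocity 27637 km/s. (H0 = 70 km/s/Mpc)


d = v / H0 = 27637 / 70 = 394.8143

394.8143 Mpc


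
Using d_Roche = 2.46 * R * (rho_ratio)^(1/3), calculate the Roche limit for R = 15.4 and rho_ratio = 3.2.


d_Roche = 2.46 * 15.4 * 3.2^(1/3) = 55.8263

55.8263


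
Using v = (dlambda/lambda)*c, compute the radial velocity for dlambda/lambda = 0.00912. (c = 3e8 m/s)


v = (dlambda/lambda) * c = 0.00912 * 3e8 = 2.736e+06

2.736e+06 m/s


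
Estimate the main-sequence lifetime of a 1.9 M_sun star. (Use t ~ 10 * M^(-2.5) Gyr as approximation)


t = 10 * M^(-2.5) = 10 * 1.9^(-2.5) = 2.0096

2.0096 Gyr


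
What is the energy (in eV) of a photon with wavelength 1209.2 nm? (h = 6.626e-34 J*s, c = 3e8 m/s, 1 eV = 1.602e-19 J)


E = hc/lambda = 6.626e-34 * 3e8 / 1.209e-06 = 1.644e-19 J = 1.0262 eV

1.0262 eV


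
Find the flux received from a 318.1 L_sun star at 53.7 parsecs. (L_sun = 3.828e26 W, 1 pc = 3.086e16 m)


F = L / (4*pi*d^2) = 1.218e+29 / (4*pi*(1.657e+18)^2) = 3.528e-09

3.528e-09 W/m^2


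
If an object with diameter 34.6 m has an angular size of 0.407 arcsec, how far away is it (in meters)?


D = size / theta_rad, theta_rad = 0.407 * pi/(180*3600) = 1.973e-06, D = 1.754e+07

1.754e+07 m


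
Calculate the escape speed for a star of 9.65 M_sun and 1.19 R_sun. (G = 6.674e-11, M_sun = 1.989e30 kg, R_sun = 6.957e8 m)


M = 9.65 * 1.989e30 kg = 1.919385e+31 kg; R = 1.19 * 6.957e8 m = 8.27883e+08 m. v_esc = sqrt(2GM/R) = sqrt(2 * 6.674e-11 * 1.919385e+31 / 8.27883e+08) = 1.759e+06

1.759e+06 m/s


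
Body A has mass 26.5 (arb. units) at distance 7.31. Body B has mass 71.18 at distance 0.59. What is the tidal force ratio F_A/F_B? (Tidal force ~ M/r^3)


Ratio = (M1/r1^3) / (M2/r2^3) = (26.5/7.31^3) / (71.18/0.59^3) = 1.957e-04

1.957e-04


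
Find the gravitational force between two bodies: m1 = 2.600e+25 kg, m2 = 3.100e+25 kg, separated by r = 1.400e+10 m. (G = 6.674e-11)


F = G*m1*m2/r^2 = 6.674e-11 * 2.600e+25 * 3.100e+25 / (1.400e+10)^2 = 6.674e-11 * 8.060e+50 / 1.960e+20 = 2.745e+20

2.745e+20 N


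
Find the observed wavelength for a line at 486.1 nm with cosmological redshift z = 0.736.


lam_obs = lam_emit * (1 + z) = 486.1 * (1 + 0.736) = 843.8696

843.8696 nm


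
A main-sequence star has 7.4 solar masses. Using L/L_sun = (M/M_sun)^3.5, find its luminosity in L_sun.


L/L_sun = (M/M_sun)^3.5 = 7.4^3.5 = 1102.3285

1102.3285 L_sun


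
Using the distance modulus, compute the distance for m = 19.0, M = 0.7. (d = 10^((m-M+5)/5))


d = 10^((m - M + 5)/5) = 10^((19.0 - 0.7 + 5)/5) = 45708.819

45708.819 pc


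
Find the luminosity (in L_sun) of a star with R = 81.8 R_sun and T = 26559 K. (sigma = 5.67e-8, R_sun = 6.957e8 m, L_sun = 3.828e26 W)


R = 81.8 * 6.957e8 m = 5.690826e+10 m. L = 4*pi*R^2*sigma*T^4 = 4*pi*(5.690826e+10)^2 * 5.67e-8 * 26559^4 = 1.148128276e+33 W. L/L_sun = 1.148128276e+33 / 3.828e26 = 2.999e+06

2.999e+06 L_sun


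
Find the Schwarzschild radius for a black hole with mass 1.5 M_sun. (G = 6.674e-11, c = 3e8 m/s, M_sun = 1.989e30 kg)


M = 1.5 * 1.989e30 kg = 2.9835e+30 kg. rs = 2GM/c^2 = 2 * 6.674e-11 * 2.9835e+30 / (3e8)^2 = 4424.862

4424.862 m


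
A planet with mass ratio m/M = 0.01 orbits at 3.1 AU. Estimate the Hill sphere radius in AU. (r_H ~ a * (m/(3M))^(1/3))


r_H = a * (m/3M)^(1/3) = 3.1 * (0.01/3)^(1/3) = 0.4631

0.4631 AU


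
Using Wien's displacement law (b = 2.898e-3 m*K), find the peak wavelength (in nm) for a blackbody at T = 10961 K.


lam_max = b / T = 2.898e-3 / 10961 = 2.644e-07 m = 264.3919 nm

264.3919 nm


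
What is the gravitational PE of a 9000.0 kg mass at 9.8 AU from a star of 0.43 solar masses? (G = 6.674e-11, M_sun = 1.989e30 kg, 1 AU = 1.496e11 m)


M = 0.43 * 1.989e30 kg = 8.5527e+29 kg; r = 9.8 AU * 1.496e11 m/AU = 1.46608e+12 m. U = -GM*m/r = -(6.674e-11 * 8.5527e+29 * 9000.0) / 1.46608e+12 = -3.504e+11

-3.504e+11 J


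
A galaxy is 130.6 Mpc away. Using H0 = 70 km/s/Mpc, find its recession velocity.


v = H0 * d = 70 * 130.6 = 9142.0

9142.0 km/s


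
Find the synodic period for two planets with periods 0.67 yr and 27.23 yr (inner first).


1/P_syn = |1/P1 - 1/P2| = |1/0.67 - 1/27.23| => P_syn = 0.6869

0.6869 years


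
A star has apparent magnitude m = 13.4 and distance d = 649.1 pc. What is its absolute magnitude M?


M = m - 5*log10(d) + 5 = 13.4 - 5*log10(649.1) + 5 = 4.3384

4.3384


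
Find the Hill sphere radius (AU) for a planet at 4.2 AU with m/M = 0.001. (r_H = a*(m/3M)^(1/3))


r_H = a * (m/3M)^(1/3) = 4.2 * (0.001/3)^(1/3) = 0.2912

0.2912 AU


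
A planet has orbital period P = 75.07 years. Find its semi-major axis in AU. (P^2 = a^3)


a = P^(2/3) = 75.07^(2/3) = 17.7955

17.7955 AU


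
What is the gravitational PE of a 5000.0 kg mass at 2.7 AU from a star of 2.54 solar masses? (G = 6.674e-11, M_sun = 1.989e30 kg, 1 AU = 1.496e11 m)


M = 2.54 * 1.989e30 kg = 5.05206e+30 kg; r = 2.7 AU * 1.496e11 m/AU = 4.0392e+11 m. U = -GM*m/r = -(6.674e-11 * 5.05206e+30 * 5000.0) / 4.0392e+11 = -4.174e+12

-4.174e+12 J


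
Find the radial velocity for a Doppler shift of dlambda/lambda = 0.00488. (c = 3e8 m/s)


v = (dlambda/lambda) * c = 0.00488 * 3e8 = 1.464e+06

1.464e+06 m/s


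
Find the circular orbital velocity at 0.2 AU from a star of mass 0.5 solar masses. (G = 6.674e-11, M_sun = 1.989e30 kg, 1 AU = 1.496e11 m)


v = sqrt(GM/r) = sqrt(6.674e-11 * 9.945e+29 / 2.992e+10) = 47099.3269

47099.3269 m/s


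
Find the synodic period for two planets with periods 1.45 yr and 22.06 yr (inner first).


1/P_syn = |1/P1 - 1/P2| = |1/1.45 - 1/22.06| => P_syn = 1.552

1.552 years


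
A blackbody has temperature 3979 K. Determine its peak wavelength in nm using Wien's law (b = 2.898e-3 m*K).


lam_max = b / T = 2.898e-3 / 3979 = 7.283e-07 m = 728.3237 nm

728.3237 nm


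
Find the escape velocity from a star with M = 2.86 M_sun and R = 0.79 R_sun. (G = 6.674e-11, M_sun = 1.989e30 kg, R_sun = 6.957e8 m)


M = 2.86 * 1.989e30 kg = 5.68854e+30 kg; R = 0.79 * 6.957e8 m = 5.49603e+08 m. v_esc = sqrt(2GM/R) = sqrt(2 * 6.674e-11 * 5.68854e+30 / 5.49603e+08) = 1.175e+06

1.175e+06 m/s


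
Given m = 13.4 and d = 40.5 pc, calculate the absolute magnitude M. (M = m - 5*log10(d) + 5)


M = m - 5*log10(d) + 5 = 13.4 - 5*log10(40.5) + 5 = 10.3627

10.3627


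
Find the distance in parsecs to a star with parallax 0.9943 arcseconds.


d = 1/p = 1/0.9943 = 1.0057

1.0057 pc


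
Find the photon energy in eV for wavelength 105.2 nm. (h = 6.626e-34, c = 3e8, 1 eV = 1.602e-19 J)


E = hc/lambda = 6.626e-34 * 3e8 / 1.052e-07 = 1.890e-18 J = 11.7949 eV

11.7949 eV


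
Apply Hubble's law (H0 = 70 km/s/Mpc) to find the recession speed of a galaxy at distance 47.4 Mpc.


v = H0 * d = 70 * 47.4 = 3318.0

3318.0 km/s


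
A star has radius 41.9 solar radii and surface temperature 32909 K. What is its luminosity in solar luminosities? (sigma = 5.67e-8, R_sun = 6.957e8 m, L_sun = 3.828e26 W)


R = 41.9 * 6.957e8 m = 2.914983e+10 m. L = 4*pi*R^2*sigma*T^4 = 4*pi*(2.914983e+10)^2 * 5.67e-8 * 32909^4 = 7.101068764e+32 W. L/L_sun = 7.101068764e+32 / 3.828e26 = 1.855e+06

1.855e+06 L_sun


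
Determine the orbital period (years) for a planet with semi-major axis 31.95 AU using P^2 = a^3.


P = a^(3/2) = 31.95^1.5 = 180.5952

180.5952 years


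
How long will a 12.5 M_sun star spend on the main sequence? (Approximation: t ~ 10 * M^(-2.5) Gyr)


t = 10 * M^(-2.5) = 10 * 12.5^(-2.5) = 0.0181

0.0181 Gyr


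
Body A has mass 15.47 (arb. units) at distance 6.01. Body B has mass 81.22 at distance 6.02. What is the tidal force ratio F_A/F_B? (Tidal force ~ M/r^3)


Ratio = (M1/r1^3) / (M2/r2^3) = (15.47/6.01^3) / (81.22/6.02^3) = 0.1914

0.1914


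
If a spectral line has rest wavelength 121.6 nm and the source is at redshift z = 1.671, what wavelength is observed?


lam_obs = lam_emit * (1 + z) = 121.6 * (1 + 1.671) = 324.7936

324.7936 nm


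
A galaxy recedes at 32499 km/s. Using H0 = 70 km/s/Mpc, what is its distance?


d = v / H0 = 32499 / 70 = 464.2714

464.2714 Mpc


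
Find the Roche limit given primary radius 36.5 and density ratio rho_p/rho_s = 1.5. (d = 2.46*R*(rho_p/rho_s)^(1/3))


d_Roche = 2.46 * 36.5 * 1.5^(1/3) = 102.7839

102.7839


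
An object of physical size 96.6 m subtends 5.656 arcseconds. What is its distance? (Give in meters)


D = size / theta_rad, theta_rad = 5.656 * pi/(180*3600) = 2.742e-05, D = 3.523e+06

3.523e+06 m


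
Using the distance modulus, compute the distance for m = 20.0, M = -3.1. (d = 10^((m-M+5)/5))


d = 10^((m - M + 5)/5) = 10^((20.0 - -3.1 + 5)/5) = 416869.3835

416869.3835 pc


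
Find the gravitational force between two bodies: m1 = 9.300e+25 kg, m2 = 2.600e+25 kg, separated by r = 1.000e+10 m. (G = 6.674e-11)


F = G*m1*m2/r^2 = 6.674e-11 * 9.300e+25 * 2.600e+25 / (1.000e+10)^2 = 6.674e-11 * 2.418e+51 / 1.000e+20 = 1.614e+21

1.614e+21 N


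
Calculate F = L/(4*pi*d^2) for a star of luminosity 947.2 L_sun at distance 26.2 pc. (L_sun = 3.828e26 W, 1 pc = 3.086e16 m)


F = L / (4*pi*d^2) = 3.626e+29 / (4*pi*(8.085e+17)^2) = 4.414e-08

4.414e-08 W/m^2


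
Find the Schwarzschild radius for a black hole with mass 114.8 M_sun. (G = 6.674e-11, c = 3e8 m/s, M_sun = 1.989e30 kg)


M = 114.8 * 1.989e30 kg = 2.283372e+32 kg. rs = 2GM/c^2 = 2 * 6.674e-11 * 2.283372e+32 / (3e8)^2 = 338649.4384

338649.4384 m


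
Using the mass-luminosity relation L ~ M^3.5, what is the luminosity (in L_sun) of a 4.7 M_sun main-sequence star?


L/L_sun = (M/M_sun)^3.5 = 4.7^3.5 = 225.0829

225.0829 L_sun


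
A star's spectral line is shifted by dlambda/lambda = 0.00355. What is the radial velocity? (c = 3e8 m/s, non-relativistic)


v = (dlambda/lambda) * c = 0.00355 * 3e8 = 1.065e+06

1.065e+06 m/s


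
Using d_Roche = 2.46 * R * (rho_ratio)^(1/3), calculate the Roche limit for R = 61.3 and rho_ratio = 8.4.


d_Roche = 2.46 * 61.3 * 8.4^(1/3) = 306.5411

306.5411


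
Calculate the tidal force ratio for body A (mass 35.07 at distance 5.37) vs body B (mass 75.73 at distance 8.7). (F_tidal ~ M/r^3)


Ratio = (M1/r1^3) / (M2/r2^3) = (35.07/5.37^3) / (75.73/8.7^3) = 1.9693

1.9693
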